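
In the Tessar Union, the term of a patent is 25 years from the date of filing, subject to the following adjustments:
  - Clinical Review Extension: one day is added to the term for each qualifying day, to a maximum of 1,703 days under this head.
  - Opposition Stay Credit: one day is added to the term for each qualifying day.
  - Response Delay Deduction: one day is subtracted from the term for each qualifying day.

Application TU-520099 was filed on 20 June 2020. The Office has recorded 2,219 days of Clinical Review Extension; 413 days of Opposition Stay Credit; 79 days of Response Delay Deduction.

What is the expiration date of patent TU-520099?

Base term: filing date + 25 years → 20 June 2045.
Clinical Review Extension: 2219 days claimed exceeds the 1703-day cap, so +1703 days → 17 February 2050.
Opposition Stay Credit: +413 days → 6 April 2051.
Response Delay Deduction: −79 days → 17 January 2051.

2051-01-17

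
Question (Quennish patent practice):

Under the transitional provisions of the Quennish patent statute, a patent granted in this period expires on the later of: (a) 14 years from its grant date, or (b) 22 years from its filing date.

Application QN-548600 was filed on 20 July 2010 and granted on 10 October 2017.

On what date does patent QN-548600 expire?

(a) grant + 14 years → 10 October 2031.
(b) filing + 22 years → 20 July 2032.
Later of the two: 20 July 2032.

2032-07-20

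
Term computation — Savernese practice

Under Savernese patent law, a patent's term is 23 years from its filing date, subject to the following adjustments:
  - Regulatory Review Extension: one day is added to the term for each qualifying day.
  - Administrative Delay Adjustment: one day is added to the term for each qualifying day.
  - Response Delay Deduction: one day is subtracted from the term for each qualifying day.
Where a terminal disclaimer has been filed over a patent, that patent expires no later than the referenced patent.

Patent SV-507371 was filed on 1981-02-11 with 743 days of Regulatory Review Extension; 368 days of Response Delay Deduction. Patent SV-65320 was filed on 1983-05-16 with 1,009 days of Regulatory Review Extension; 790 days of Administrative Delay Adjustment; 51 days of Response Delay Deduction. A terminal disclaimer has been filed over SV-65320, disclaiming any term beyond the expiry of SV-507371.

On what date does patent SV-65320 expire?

Natural term of SV-65320:
  Base: filing + 23 years → 16 May 2006.
  Regulatory Review Extension: +1009 days → 18 February 2009.
  Administrative Delay Adjustment: +790 days → 19 April 2011.
  Response Delay Deduction: −51 days → 27 February 2011.
Expiry of referenced patent SV-507371:
  Base: filing + 23 years → 11 February 2004.
  Regulatory Review Extension: +743 days → 23 February 2006.
  Response Delay Deduction: −368 days → 20 February 2005.
Terminal disclaimer: SV-65320 expires on the earlier of 27 February 2011 and 20 February 2005.

February 20, 2005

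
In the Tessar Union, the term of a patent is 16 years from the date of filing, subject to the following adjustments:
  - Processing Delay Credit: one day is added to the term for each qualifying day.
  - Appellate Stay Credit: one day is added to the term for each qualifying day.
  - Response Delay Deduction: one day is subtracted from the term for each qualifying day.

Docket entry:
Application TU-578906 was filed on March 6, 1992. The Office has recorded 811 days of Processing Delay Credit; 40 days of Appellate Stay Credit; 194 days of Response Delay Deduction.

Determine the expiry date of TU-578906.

Base term: filing date + 16 years → 6 March 2008.
Processing Delay Credit: +811 days → 26 May 2010.
Appellate Stay Credit: +40 days → 5 July 2010.
Response Delay Deduction: −194 days → 23 December 2009.

2009-12-23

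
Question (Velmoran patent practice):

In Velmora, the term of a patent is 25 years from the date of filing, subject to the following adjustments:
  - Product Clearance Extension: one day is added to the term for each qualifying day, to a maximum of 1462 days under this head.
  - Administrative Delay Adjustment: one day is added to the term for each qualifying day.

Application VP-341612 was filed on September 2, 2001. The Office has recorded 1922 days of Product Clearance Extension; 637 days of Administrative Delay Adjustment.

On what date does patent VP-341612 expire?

Base term: filing date + 25 years → 2 September 2026.
Product Clearance Extension: 1922 days claimed exceeds the 1462-day cap, so +1462 days → 3 September 2030.
Administrative Delay Adjustment: +637 days → 1 June 2032.

2032-06-01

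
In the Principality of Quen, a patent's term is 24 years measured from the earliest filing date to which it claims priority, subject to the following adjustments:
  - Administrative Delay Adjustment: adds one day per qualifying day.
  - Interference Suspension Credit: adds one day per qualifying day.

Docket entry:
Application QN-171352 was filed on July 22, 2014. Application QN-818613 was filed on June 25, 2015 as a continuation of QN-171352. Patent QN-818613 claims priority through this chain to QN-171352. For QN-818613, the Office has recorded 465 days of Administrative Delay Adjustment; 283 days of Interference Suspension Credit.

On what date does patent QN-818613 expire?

2040-08-08

Earliest priority filing: 22 July 2014.
Base term: 22 July 2014 + 24 years → 22 July 2038.
Administrative Delay Adjustment: +465 days → 30 October 2039.
Interference Suspension Credit: +283 days → 8 August 2040.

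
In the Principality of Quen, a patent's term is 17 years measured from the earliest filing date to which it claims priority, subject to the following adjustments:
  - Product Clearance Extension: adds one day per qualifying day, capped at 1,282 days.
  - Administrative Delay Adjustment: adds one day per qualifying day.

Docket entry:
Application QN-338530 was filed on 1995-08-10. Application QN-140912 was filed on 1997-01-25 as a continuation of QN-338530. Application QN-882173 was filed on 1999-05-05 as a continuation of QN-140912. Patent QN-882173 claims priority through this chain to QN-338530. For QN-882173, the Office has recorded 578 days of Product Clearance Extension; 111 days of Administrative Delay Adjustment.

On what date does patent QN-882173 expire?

Earliest priority filing: 10 August 1995.
Base term: 10 August 1995 + 17 years → 10 August 2012.
Product Clearance Extension: 578 days (within the 1282-day cap) → +578 days → 11 March 2014.
Administrative Delay Adjustment: +111 days → 30 June 2014.

June 30, 2014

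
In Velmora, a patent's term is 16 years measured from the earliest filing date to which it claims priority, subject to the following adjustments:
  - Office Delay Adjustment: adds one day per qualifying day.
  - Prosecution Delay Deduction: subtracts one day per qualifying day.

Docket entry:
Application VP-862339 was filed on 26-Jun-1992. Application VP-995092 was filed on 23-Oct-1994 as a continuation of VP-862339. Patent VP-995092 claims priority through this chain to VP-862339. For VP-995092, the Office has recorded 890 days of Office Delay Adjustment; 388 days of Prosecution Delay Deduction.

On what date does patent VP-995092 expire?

2009-11-10

Earliest priority filing: 26 June 1992.
Base term: 26 June 1992 + 16 years → 26 June 2008.
Office Delay Adjustment: +890 days → 3 December 2010.
Prosecution Delay Deduction: −388 days → 10 November 2009.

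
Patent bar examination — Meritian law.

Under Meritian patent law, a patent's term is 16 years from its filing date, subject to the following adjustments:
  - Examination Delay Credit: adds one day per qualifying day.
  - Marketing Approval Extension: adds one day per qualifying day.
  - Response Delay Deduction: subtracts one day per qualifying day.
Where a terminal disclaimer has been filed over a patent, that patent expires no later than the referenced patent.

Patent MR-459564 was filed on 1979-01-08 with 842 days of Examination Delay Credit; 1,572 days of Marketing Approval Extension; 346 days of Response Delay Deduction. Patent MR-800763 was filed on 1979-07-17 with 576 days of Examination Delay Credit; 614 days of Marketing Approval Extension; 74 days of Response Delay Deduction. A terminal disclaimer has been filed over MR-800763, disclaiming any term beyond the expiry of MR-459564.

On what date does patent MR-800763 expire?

1998-08-06

Natural term of MR-800763:
  Base: filing + 16 years → 17 July 1995.
  Examination Delay Credit: +576 days → 12 February 1997.
  Marketing Approval Extension: +614 days → 19 October 1998.
  Response Delay Deduction: −74 days → 6 August 1998.
Expiry of referenced patent MR-459564:
  Base: filing + 16 years → 8 January 1995.
  Examination Delay Credit: +842 days → 29 April 1997.
  Marketing Approval Extension: +1572 days → 18 August 2001.
  Response Delay Deduction: −346 days → 6 September 2000.
Terminal disclaimer: MR-800763 expires on the earlier of 6 August 1998 and 6 September 2000.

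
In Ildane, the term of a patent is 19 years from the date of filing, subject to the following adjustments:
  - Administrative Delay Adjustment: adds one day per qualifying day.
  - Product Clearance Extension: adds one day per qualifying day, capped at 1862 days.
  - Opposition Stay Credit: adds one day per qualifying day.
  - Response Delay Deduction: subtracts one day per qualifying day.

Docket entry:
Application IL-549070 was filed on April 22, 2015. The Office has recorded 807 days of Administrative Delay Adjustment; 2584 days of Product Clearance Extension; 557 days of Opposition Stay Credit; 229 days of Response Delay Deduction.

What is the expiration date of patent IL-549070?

Base term: filing date + 19 years → 22 April 2034.
Administrative Delay Adjustment: +807 days → 7 July 2036.
Product Clearance Extension: 2584 days claimed exceeds the 1862-day cap, so +1862 days → 12 August 2041.
Opposition Stay Credit: +557 days → 20 February 2043.
Response Delay Deduction: −229 days → 6 July 2042.

2042-07-06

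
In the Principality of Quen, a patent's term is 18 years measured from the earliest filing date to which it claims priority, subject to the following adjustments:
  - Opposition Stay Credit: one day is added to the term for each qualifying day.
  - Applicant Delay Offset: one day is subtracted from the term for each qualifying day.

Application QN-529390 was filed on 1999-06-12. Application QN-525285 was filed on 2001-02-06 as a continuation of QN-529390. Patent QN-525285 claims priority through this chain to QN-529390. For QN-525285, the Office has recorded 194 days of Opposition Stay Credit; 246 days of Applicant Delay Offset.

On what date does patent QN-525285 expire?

Earliest priority filing: 12 June 1999.
Base term: 12 June 1999 + 18 years → 12 June 2017.
Opposition Stay Credit: +194 days → 23 December 2017.
Applicant Delay Offset: −246 days → 21 April 2017.

2017-04-21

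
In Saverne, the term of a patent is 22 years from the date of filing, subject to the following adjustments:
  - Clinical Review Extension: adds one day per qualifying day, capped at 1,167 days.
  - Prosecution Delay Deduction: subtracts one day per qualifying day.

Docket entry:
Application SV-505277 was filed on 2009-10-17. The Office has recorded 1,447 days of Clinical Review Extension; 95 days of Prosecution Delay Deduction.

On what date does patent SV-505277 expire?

September 23, 2034

Base term: filing date + 22 years → 17 October 2031.
Clinical Review Extension: 1447 days claimed exceeds the 1167-day cap, so +1167 days → 27 December 2034.
Prosecution Delay Deduction: −95 days → 23 September 2034.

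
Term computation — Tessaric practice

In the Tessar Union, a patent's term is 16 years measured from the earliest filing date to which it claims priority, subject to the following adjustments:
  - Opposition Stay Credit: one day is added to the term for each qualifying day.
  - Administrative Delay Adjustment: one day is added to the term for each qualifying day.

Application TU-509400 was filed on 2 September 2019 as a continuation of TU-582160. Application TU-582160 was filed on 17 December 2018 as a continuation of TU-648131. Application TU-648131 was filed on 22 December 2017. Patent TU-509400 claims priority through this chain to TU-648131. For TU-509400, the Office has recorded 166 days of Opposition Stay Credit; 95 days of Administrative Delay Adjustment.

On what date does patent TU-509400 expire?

September 9, 2034

Earliest priority filing: 22 December 2017.
Base term: 22 December 2017 + 16 years → 22 December 2033.
Opposition Stay Credit: +166 days → 6 June 2034.
Administrative Delay Adjustment: +95 days → 9 September 2034.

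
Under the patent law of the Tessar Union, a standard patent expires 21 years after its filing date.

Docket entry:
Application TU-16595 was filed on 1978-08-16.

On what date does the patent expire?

August 16, 1999

Filing date + 21 years → 16 August 1999.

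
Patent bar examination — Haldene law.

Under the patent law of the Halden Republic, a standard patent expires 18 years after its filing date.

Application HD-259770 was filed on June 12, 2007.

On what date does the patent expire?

2025-06-12

Filing date + 18 years → 12 June 2025.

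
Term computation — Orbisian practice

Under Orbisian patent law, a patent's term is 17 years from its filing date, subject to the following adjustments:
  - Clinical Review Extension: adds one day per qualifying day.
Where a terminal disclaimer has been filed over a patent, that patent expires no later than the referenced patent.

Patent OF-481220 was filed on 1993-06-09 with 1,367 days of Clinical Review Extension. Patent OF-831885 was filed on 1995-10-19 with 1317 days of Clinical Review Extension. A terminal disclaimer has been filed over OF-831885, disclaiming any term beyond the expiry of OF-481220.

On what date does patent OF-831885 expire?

Natural term of OF-831885:
  Base: filing + 17 years → 19 October 2012.
  Clinical Review Extension: +1317 days → 28 May 2016.
Expiry of referenced patent OF-481220:
  Base: filing + 17 years → 9 June 2010.
  Clinical Review Extension: +1367 days → 7 March 2014.
Terminal disclaimer: OF-831885 expires on the earlier of 28 May 2016 and 7 March 2014.

March 7, 2014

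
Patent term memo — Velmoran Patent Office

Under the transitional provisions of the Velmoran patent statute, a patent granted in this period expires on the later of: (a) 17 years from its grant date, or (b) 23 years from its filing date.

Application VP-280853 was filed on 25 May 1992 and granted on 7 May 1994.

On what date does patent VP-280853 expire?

(a) grant + 17 years → 7 May 2011.
(b) filing + 23 years → 25 May 2015.
Later of the two: 25 May 2015.

2015-05-25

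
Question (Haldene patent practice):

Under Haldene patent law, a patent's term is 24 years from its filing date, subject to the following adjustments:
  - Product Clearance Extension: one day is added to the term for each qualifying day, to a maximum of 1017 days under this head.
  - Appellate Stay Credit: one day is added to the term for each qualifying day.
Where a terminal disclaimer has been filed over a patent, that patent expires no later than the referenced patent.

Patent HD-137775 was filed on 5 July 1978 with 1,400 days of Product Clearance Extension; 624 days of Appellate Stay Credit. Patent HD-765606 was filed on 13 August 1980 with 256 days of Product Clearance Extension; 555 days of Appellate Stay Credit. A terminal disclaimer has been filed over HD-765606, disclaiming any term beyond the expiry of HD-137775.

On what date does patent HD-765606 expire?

Natural term of HD-765606:
  Base: filing + 24 years → 13 August 2004.
  Product Clearance Extension: 256 days (within the 1017-day cap) → +256 days → 26 April 2005.
  Appellate Stay Credit: +555 days → 2 November 2006.
Expiry of referenced patent HD-137775:
  Base: filing + 24 years → 5 July 2002.
  Product Clearance Extension: 1400 days claimed exceeds the 1017-day cap, so +1017 days → 17 April 2005.
  Appellate Stay Credit: +624 days → 1 January 2007.
Terminal disclaimer: HD-765606 expires on the earlier of 2 November 2006 and 1 January 2007.

November 2, 2006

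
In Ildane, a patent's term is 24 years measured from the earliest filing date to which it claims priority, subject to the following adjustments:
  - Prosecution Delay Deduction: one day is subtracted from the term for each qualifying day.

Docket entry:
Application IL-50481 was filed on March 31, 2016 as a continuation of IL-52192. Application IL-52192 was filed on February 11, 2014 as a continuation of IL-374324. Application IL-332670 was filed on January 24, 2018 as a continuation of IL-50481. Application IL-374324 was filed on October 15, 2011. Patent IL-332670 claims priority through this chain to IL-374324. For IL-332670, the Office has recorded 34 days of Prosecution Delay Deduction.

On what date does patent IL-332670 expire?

Earliest priority filing: 15 October 2011.
Base term: 15 October 2011 + 24 years → 15 October 2035.
Prosecution Delay Deduction: −34 days → 11 September 2035.

2035-09-11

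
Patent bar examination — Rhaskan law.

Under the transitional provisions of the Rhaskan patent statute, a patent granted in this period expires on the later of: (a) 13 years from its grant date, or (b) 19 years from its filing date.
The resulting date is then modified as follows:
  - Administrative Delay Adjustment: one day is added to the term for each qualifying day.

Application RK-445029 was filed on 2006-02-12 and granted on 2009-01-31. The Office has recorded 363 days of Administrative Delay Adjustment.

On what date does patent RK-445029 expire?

February 10, 2026

(a) grant + 13 years → 31 January 2022.
(b) filing + 19 years → 12 February 2025.
Later of the two: 12 February 2025.
Administrative Delay Adjustment: +363 days → 10 February 2026.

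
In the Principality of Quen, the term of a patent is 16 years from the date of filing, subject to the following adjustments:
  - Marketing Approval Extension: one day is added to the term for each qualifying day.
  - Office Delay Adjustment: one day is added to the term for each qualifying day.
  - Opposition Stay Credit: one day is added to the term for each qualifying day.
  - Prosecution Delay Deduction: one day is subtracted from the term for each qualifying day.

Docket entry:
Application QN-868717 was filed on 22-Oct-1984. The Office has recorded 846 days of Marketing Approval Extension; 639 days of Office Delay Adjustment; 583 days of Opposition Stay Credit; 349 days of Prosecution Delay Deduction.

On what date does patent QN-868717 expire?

July 7, 2005

Base term: filing date + 16 years → 22 October 2000.
Marketing Approval Extension: +846 days → 15 February 2003.
Office Delay Adjustment: +639 days → 15 November 2004.
Opposition Stay Credit: +583 days → 21 June 2006.
Prosecution Delay Deduction: −349 days → 7 July 2005.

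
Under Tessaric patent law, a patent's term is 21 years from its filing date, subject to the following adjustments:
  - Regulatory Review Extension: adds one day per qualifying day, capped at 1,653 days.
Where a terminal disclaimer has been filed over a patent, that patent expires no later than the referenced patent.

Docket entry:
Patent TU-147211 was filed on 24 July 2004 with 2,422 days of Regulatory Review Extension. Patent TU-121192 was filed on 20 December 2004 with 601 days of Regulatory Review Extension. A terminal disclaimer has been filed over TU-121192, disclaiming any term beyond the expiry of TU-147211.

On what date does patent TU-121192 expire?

Natural term of TU-121192:
  Base: filing + 21 years → 20 December 2025.
  Regulatory Review Extension: 601 days (within the 1653-day cap) → +601 days → 13 August 2027.
Expiry of referenced patent TU-147211:
  Base: filing + 21 years → 24 July 2025.
  Regulatory Review Extension: 2422 days claimed exceeds the 1653-day cap, so +1653 days → 1 February 2030.
Terminal disclaimer: TU-121192 expires on the earlier of 13 August 2027 and 1 February 2030.

2027-08-13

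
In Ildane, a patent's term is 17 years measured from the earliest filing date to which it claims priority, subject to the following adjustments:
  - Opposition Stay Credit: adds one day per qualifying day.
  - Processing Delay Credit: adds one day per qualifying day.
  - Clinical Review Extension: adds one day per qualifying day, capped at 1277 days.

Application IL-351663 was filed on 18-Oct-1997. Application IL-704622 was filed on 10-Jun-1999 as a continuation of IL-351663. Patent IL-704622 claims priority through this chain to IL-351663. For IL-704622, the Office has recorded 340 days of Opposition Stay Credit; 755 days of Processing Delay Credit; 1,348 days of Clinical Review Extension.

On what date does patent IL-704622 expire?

Earliest priority filing: 18 October 1997.
Base term: 18 October 1997 + 17 years → 18 October 2014.
Opposition Stay Credit: +340 days → 23 September 2015.
Processing Delay Credit: +755 days → 17 October 2017.
Clinical Review Extension: 1348 days claimed exceeds the 1277-day cap, so +1277 days → 16 April 2021.

April 16, 2021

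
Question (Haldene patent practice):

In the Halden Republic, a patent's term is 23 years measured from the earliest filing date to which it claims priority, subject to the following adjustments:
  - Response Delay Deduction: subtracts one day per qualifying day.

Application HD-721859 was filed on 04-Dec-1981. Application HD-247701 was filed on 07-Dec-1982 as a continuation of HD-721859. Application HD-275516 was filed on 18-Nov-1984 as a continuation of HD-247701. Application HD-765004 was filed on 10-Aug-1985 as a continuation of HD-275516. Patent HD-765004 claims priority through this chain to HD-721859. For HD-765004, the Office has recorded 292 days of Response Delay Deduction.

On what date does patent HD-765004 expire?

Earliest priority filing: 4 December 1981.
Base term: 4 December 1981 + 23 years → 4 December 2004.
Response Delay Deduction: −292 days → 16 February 2004.

2004-02-16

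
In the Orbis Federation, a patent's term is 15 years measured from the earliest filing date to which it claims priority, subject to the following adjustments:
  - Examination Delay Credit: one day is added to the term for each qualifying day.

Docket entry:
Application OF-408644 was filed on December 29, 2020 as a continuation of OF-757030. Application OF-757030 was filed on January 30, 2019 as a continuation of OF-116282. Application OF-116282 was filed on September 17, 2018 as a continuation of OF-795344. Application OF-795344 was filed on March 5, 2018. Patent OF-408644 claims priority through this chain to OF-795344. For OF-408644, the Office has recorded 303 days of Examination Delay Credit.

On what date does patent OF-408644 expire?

2034-01-02

Earliest priority filing: 5 March 2018.
Base term: 5 March 2018 + 15 years → 5 March 2033.
Examination Delay Credit: +303 days → 2 January 2034.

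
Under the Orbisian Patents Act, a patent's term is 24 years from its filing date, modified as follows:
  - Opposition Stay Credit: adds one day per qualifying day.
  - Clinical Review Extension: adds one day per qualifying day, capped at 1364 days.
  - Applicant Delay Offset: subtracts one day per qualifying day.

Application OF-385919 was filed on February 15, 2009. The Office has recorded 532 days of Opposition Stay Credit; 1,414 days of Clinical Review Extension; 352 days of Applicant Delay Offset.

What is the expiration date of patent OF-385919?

2037-05-09

Base term: filing date + 24 years → 15 February 2033.
Opposition Stay Credit: +532 days → 1 August 2034.
Clinical Review Extension: 1414 days claimed exceeds the 1364-day cap, so +1364 days → 26 April 2038.
Applicant Delay Offset: −352 days → 9 May 2037.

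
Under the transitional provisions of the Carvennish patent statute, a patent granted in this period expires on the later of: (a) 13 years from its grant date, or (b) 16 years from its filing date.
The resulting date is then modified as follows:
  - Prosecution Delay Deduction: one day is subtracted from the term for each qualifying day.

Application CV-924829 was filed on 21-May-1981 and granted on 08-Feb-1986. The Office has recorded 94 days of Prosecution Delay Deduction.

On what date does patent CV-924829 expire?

1998-11-06

(a) grant + 13 years → 8 February 1999.
(b) filing + 16 years → 21 May 1997.
Later of the two: 8 February 1999.
Prosecution Delay Deduction: −94 days → 6 November 1998.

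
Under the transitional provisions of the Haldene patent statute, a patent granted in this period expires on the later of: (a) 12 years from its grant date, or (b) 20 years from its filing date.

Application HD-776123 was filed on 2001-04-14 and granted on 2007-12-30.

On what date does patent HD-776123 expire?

(a) grant + 12 years → 30 December 2019.
(b) filing + 20 years → 14 April 2021.
Later of the two: 14 April 2021.

April 14, 2021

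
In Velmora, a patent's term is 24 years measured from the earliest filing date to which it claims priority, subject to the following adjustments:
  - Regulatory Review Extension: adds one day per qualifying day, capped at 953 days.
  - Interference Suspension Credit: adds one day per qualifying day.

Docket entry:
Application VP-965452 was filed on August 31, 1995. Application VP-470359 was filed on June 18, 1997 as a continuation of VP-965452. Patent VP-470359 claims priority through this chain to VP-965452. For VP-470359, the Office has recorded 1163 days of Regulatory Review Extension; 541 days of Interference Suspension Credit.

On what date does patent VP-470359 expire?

Earliest priority filing: 31 August 1995.
Base term: 31 August 1995 + 24 years → 31 August 2019.
Regulatory Review Extension: 1163 days claimed exceeds the 953-day cap, so +953 days → 10 April 2022.
Interference Suspension Credit: +541 days → 3 October 2023.

2023-10-03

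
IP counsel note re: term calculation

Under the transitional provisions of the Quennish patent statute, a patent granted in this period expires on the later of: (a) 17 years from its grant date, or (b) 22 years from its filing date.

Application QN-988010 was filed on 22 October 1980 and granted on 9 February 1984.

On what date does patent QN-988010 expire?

2002-10-22

(a) grant + 17 years → 9 February 2001.
(b) filing + 22 years → 22 October 2002.
Later of the two: 22 October 2002.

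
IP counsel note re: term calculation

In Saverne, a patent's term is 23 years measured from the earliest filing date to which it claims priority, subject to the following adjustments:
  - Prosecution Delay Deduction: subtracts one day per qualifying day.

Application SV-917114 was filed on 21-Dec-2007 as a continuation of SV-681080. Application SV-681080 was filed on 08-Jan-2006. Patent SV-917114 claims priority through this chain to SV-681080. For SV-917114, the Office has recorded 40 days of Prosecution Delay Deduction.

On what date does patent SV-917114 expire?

Earliest priority filing: 8 January 2006.
Base term: 8 January 2006 + 23 years → 8 January 2029.
Prosecution Delay Deduction: −40 days → 29 November 2028.

November 29, 2028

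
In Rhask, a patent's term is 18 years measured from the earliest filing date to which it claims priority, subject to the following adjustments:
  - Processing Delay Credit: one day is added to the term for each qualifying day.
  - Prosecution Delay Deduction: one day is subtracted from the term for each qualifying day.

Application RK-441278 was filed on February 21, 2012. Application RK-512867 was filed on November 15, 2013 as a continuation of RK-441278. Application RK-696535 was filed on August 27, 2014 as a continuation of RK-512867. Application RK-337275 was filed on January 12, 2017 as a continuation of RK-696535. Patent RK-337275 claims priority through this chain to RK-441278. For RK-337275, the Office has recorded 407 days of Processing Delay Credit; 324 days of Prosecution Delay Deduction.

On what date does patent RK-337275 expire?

Earliest priority filing: 21 February 2012.
Base term: 21 February 2012 + 18 years → 21 February 2030.
Processing Delay Credit: +407 days → 4 April 2031.
Prosecution Delay Deduction: −324 days → 15 May 2030.

May 15, 2030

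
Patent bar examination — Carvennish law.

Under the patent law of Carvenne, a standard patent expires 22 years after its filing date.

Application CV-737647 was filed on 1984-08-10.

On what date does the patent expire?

Filing date + 22 years → 10 August 2006.

August 10, 2006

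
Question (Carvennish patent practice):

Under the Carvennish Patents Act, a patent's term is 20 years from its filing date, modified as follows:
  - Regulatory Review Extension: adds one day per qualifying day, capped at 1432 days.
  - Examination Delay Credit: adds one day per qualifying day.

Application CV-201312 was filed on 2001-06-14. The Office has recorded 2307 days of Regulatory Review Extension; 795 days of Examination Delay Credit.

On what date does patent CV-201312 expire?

July 20, 2027

Base term: filing date + 20 years → 14 June 2021.
Regulatory Review Extension: 2307 days claimed exceeds the 1432-day cap, so +1432 days → 16 May 2025.
Examination Delay Credit: +795 days → 20 July 2027.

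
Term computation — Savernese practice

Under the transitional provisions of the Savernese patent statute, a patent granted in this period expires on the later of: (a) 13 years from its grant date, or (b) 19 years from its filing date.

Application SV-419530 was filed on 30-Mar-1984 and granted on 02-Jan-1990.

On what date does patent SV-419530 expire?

March 30, 2003

(a) grant + 13 years → 2 January 2003.
(b) filing + 19 years → 30 March 2003.
Later of the two: 30 March 2003.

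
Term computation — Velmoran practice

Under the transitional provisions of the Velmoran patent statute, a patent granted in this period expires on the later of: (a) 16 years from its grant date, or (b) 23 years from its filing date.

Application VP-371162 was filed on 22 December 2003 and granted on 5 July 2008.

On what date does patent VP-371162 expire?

2026-12-22

(a) grant + 16 years → 5 July 2024.
(b) filing + 23 years → 22 December 2026.
Later of the two: 22 December 2026.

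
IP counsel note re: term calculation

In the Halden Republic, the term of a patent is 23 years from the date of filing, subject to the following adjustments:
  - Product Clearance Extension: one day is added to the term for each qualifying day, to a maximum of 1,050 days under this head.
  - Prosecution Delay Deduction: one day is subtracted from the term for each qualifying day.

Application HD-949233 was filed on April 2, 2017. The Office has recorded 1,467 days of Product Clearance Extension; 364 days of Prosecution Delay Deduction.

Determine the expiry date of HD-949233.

Base term: filing date + 23 years → 2 April 2040.
Product Clearance Extension: 1467 days claimed exceeds the 1050-day cap, so +1050 days → 16 February 2043.
Prosecution Delay Deduction: −364 days → 17 February 2042.

February 17, 2042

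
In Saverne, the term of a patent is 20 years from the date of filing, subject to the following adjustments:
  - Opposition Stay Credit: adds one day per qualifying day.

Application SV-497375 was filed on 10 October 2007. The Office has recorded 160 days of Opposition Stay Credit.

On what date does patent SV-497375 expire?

Base term: filing date + 20 years → 10 October 2027.
Opposition Stay Credit: +160 days → 18 March 2028.

March 18, 2028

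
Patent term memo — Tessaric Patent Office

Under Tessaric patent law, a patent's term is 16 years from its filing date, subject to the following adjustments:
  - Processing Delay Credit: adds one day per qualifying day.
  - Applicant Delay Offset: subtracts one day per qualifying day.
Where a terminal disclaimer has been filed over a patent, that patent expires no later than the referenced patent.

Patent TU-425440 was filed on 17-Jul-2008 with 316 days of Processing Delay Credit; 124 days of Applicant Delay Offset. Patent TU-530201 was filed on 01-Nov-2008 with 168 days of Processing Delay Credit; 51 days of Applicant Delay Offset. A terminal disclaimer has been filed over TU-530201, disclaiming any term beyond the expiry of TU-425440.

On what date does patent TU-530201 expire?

January 25, 2025

Natural term of TU-530201:
  Base: filing + 16 years → 1 November 2024.
  Processing Delay Credit: +168 days → 18 April 2025.
  Applicant Delay Offset: −51 days → 26 February 2025.
Expiry of referenced patent TU-425440:
  Base: filing + 16 years → 17 July 2024.
  Processing Delay Credit: +316 days → 29 May 2025.
  Applicant Delay Offset: −124 days → 25 January 2025.
Terminal disclaimer: TU-530201 expires on the earlier of 26 February 2025 and 25 January 2025.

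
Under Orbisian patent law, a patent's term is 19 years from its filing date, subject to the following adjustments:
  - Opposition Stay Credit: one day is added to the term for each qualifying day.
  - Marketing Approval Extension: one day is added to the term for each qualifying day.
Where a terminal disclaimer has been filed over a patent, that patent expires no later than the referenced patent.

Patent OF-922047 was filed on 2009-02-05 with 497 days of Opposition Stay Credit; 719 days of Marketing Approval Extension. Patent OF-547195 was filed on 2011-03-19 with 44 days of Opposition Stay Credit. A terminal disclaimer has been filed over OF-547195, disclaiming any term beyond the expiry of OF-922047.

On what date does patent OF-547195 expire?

May 2, 2030

Natural term of OF-547195:
  Base: filing + 19 years → 19 March 2030.
  Opposition Stay Credit: +44 days → 2 May 2030.
Expiry of referenced patent OF-922047:
  Base: filing + 19 years → 5 February 2028.
  Opposition Stay Credit: +497 days → 16 June 2029.
  Marketing Approval Extension: +719 days → 5 June 2031.
Terminal disclaimer: OF-547195 expires on the earlier of 2 May 2030 and 5 June 2031.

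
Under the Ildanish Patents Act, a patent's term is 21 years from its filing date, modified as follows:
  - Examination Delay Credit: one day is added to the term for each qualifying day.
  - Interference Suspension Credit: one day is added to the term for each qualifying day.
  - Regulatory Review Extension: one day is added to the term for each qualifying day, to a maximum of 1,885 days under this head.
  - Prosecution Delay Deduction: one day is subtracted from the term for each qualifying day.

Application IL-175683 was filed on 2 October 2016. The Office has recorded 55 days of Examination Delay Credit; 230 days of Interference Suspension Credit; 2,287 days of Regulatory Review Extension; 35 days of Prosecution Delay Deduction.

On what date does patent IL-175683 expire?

August 7, 2043

Base term: filing date + 21 years → 2 October 2037.
Examination Delay Credit: +55 days → 26 November 2037.
Interference Suspension Credit: +230 days → 14 July 2038.
Regulatory Review Extension: 2287 days claimed exceeds the 1885-day cap, so +1885 days → 11 September 2043.
Prosecution Delay Deduction: −35 days → 7 August 2043.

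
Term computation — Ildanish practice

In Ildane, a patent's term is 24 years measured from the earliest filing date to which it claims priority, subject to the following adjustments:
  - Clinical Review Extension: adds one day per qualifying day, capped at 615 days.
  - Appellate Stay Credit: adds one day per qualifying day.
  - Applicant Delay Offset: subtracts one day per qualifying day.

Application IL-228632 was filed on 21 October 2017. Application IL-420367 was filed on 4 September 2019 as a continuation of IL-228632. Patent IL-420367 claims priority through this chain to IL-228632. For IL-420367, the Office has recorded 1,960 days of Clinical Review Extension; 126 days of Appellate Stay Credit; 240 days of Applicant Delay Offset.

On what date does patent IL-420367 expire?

Earliest priority filing: 21 October 2017.
Base term: 21 October 2017 + 24 years → 21 October 2041.
Clinical Review Extension: 1960 days claimed exceeds the 615-day cap, so +615 days → 28 June 2043.
Appellate Stay Credit: +126 days → 1 November 2043.
Applicant Delay Offset: −240 days → 6 March 2043.

2043-03-06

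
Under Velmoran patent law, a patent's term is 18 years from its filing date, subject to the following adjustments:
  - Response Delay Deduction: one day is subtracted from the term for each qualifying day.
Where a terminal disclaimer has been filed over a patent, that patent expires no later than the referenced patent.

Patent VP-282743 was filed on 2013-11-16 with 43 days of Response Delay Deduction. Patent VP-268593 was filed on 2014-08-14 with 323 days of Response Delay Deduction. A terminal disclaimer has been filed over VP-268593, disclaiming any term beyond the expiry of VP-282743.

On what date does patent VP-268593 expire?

Natural term of VP-268593:
  Base: filing + 18 years → 14 August 2032.
  Response Delay Deduction: −323 days → 26 September 2031.
Expiry of referenced patent VP-282743:
  Base: filing + 18 years → 16 November 2031.
  Response Delay Deduction: −43 days → 4 October 2031.
Terminal disclaimer: VP-268593 expires on the earlier of 26 September 2031 and 4 October 2031.

2031-09-26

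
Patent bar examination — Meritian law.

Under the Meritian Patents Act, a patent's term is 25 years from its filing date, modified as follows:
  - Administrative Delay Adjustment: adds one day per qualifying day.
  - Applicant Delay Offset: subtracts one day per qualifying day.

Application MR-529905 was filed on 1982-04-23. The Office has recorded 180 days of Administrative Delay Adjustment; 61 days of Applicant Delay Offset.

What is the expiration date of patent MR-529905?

2007-08-20

Base term: filing date + 25 years → 23 April 2007.
Administrative Delay Adjustment: +180 days → 20 October 2007.
Applicant Delay Offset: −61 days → 20 August 2007.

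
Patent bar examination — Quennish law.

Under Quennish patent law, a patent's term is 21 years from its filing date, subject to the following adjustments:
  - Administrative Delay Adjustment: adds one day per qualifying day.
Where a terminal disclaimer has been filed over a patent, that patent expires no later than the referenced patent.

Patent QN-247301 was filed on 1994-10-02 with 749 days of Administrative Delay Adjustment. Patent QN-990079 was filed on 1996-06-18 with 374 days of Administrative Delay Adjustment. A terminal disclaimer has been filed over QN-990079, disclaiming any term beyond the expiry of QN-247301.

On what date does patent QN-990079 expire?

October 20, 2017

Natural term of QN-990079:
  Base: filing + 21 years → 18 June 2017.
  Administrative Delay Adjustment: +374 days → 27 June 2018.
Expiry of referenced patent QN-247301:
  Base: filing + 21 years → 2 October 2015.
  Administrative Delay Adjustment: +749 days → 20 October 2017.
Terminal disclaimer: QN-990079 expires on the earlier of 27 June 2018 and 20 October 2017.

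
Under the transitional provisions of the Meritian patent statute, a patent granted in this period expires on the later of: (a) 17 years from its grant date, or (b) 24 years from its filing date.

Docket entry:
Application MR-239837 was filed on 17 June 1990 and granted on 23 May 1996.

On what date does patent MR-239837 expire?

(a) grant + 17 years → 23 May 2013.
(b) filing + 24 years → 17 June 2014.
Later of the two: 17 June 2014.

June 17, 2014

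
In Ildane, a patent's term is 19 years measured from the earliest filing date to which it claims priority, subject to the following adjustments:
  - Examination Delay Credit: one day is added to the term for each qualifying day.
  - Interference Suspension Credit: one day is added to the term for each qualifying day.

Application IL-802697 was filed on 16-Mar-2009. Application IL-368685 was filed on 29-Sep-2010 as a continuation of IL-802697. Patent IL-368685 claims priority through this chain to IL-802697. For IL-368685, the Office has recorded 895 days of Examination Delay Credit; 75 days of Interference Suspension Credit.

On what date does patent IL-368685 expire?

November 11, 2030

Earliest priority filing: 16 March 2009.
Base term: 16 March 2009 + 19 years → 16 March 2028.
Examination Delay Credit: +895 days → 28 August 2030.
Interference Suspension Credit: +75 days → 11 November 2030.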